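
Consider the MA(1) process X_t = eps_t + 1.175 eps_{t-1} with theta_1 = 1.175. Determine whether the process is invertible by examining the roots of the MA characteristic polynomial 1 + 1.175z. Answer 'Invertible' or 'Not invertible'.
\text{Not invertible}

The MA(q) characteristic polynomial is P(z) = 1 + 1.175z.
Invertibility requires all roots to lie outside the unit circle, i.e. |z| > 1 for every root.
This is linear in z: 1 + (1.175) z = 0  =>  z = -1/(1.175) = -0.851064,  |z| = 0.851064.
Moduli of all roots: 0.8511.
All moduli strictly greater than 1? No.
Verdict: Not invertible.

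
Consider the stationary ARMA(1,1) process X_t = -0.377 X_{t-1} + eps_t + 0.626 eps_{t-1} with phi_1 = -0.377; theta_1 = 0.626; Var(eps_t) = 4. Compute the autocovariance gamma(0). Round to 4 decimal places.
\gamma(0) = 4.2891

Multiply the model equation by X_{t-k} and take expectations. With theta_0 = psi_0 = 1 and psi_j the MA(infinity) weights, this gives
  gamma(k) - sum_i phi_i gamma(k-i) = c_k,
  c_k = sigma^2 * sum_{j=k..q} theta_j psi_{j-k}   (c_k = 0 for k > q),
using gamma(-m) = gamma(m).
psi-weights needed (psi_j = theta_j + sum_i phi_i psi_{j-i}):
  psi_1 = theta_1 + phi_1 = 0.626 + (-0.377) = 0.249
Right-hand sides:
  c_0 = sigma^2 (1 + theta_1 psi_1) = 4 * (1 + (0.626)(0.249)) = 4 * 1.155874 = 4.623496
  c_1 = sigma^2 theta_1 = 4 * (0.626) = 2.504
  c_2 = 0
Equations for k = 0 and k = 1 (AR order 1):
  gamma(0) = phi_1 gamma(1) + c_0
  gamma(1) = phi_1 gamma(0) + c_1
Substituting the second into the first: gamma(0) (1 - phi_1^2) = c_0 + phi_1 c_1, so
  gamma(0) = (c_0 + phi_1 c_1) / (1 - phi_1^2) = (4.623496 + (-0.377)(2.504)) / (1 - (-0.377)^2) = 3.679488 / 0.857871 = 4.289092.
Therefore gamma(0) = 4.2891 (to 4 decimal places).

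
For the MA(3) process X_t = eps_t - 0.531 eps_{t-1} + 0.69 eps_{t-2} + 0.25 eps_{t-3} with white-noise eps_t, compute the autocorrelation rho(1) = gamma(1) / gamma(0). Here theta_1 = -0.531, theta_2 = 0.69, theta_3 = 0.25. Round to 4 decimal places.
\rho(1) = -0.3982

For an MA(q) process with theta_0 = 1, the autocovariance is
  gamma(k) = sigma^2 * sum_{i=0..q-k} theta_i * theta_{i+k},
and rho(k) = gamma(k) / gamma(0). Sigma^2 cancels.
  numerator   = (1)*(-0.531) + (-0.531)*(0.69) + (0.69)*(0.25) = -0.72489.
  denominator = (1)^2 + (-0.531)^2 + (0.69)^2 + (0.25)^2 = 1.820561.
  rho(1) = -0.72489 / 1.820561 = -0.3982.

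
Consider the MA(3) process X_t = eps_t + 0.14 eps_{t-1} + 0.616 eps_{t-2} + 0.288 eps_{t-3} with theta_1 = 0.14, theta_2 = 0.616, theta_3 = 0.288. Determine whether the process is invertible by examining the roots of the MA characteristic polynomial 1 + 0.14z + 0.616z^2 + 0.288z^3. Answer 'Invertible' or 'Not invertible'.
\text{Invertible}

The MA(q) characteristic polynomial is P(z) = 1 + 0.14z + 0.616z^2 + 0.288z^3.
Invertibility requires all roots to lie outside the unit circle, i.e. |z| > 1 for every root.
Degree 3: look for a simple real root z0 first, then factor out (1 - z/z0) and solve the remaining quadratic.
Testing z0 = -2.5: P(-2.5) = 1 + (0.14)(-2.5) + (0.616)(-2.5)^2 + (0.288)(-2.5)^3
  = 1 + (-0.35) + (3.85) + (-4.5) = 0.  So z_0 = -2.5 is a root, |z_0| = 2.5.
Divide out the factor (1 + 0.4 z) = (1 - z/z0) (since 1/z0 = -0.4):
  P(z) = (1 + 0.4 z)(1 + (-0.26) z + (0.72) z^2)
  [check: z-coef -0.26 - (-0.4) = 0.14; z^2-coef 0.72 - (-0.4)(-0.26) = 0.616; z^3-coef -(-0.4)(0.72) = 0.288.]
Remaining roots from the quadratic factor 1 + (-0.26) z + (0.72) z^2:
  Set 1 + (-0.26) z + (0.72) z^2 = 0, i.e. a z^2 + b z + c = 0 with a = 0.72, b = -0.26, c = 1.
  Discriminant D = b^2 - 4ac = (-0.26)^2 - 4*(0.72)*1 = 0.0676 - (2.88) = -2.8124.
  D < 0, so the roots are the complex-conjugate pair z = (-b +/- i sqrt(-D)) / (2a) = 0.1806 +/- 1.1646i.
  For a conjugate pair |z|^2 = z * conj(z) = (product of roots) = c/a = 1/(0.72) = 1.388889, so |z| = sqrt(1.388889) = 1.1785 for both roots.
Moduli of all roots: 2.5000, 1.1785, 1.1785.
All moduli strictly greater than 1? Yes.
Verdict: Invertible.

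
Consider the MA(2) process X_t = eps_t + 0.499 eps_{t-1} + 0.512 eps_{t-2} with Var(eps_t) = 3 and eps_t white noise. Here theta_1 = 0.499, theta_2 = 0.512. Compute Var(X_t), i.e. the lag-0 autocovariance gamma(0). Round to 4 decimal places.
\gamma(0) = 4.5334

For an MA(q) process X_t = eps_t + sum_i theta_i eps_{t-i} with
Var(eps_t) = sigma^2, the variance is
  gamma(0) = sigma^2 * (1 + sum_i theta_i^2).
  sum_i theta_i^2 = (0.499)^2 + (0.512)^2 = 0.249001 + 0.262144 = 0.511145.
  gamma(0) = 3 * (1 + 0.511145) = 3 * 1.511145 = 4.533435, which rounds to 4.5334.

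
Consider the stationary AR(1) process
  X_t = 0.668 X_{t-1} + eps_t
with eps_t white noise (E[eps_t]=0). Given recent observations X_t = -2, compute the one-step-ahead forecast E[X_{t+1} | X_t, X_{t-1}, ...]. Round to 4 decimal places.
E[X_{t+1} \mid \mathcal F_t] = -1.3360

For an AR(p) model X_t = c + sum_i phi_i X_{t-i} + eps_t, the
one-step-ahead conditional mean is
  E[X_{t+1} | X_t, ...] = c + sum_i phi_i X_{t+1-i}.
Substitute known values:
  E[X_{t+1} | ...] = (0.668) * (-2)
                   = -1.3360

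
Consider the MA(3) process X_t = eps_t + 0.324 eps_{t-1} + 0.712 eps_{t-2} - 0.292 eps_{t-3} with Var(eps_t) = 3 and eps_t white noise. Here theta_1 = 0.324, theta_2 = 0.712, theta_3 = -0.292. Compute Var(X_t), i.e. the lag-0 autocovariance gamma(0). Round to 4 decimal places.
\gamma(0) = 5.0916

For an MA(q) process X_t = eps_t + sum_i theta_i eps_{t-i} with
Var(eps_t) = sigma^2, the variance is
  gamma(0) = sigma^2 * (1 + sum_i theta_i^2).
  sum_i theta_i^2 = (0.324)^2 + (0.712)^2 + (-0.292)^2 = 0.104976 + 0.506944 + 0.085264 = 0.697184.
  gamma(0) = 3 * (1 + 0.697184) = 3 * 1.697184 = 5.091552, which rounds to 5.0916.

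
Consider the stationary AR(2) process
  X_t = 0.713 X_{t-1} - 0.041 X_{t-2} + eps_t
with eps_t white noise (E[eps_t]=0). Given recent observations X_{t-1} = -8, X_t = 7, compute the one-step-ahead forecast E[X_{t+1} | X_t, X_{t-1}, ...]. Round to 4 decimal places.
E[X_{t+1} \mid \mathcal F_t] = 5.3190

For an AR(p) model X_t = c + sum_i phi_i X_{t-i} + eps_t, the
one-step-ahead conditional mean is
  E[X_{t+1} | X_t, ...] = c + sum_i phi_i X_{t+1-i}.
Substitute known values:
  E[X_{t+1} | ...] = (0.713) * (7) + (-0.041) * (-8)
                   = 5.3190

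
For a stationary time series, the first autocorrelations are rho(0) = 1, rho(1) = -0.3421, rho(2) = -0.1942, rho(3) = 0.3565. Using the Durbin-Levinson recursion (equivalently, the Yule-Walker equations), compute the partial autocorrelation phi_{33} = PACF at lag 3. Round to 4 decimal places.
\phi_{33} = 0.1889

The PACF at lag k is phi_{kk}, the last component of the solution
to the Yule-Walker system G_k phi = r_k where
  (G_k)_{ij} = rho(|i - j|), (r_k)_i = rho(i), i,j = 1..k.
Equivalently, Durbin-Levinson gives phi_{kk} iteratively:
  phi_{11} = rho(1)
  phi_{kk} = [rho(k) - sum_{j=1..k-1} phi_{k-1,j} rho(k-j)]
            / [1 - sum_{j=1..k-1} phi_{k-1,j} rho(j)],
  phi_{k,j} = phi_{k-1,j} - phi_{kk} phi_{k-1,k-j},  j = 1..k-1.
Step k = 1:
  phi_11 = rho(1) = -0.3421.
Step k = 2:
  phi_22 = [rho(2) - phi_11 rho(1)] / [1 - phi_11 rho(1)] = [-0.1942 - (-0.3421)(-0.3421)] / [1 - (-0.3421)(-0.3421)]
         = -0.31123241 / 0.88296759 = -0.352485.
  Update: phi_21 = phi_11 - phi_22 phi_11 = -0.3421 - (-0.352485)(-0.3421) = -0.462685.
Step k = 3:
  phi_33 = [rho(3) - phi_21 rho(2) - phi_22 rho(1)] / [1 - phi_21 rho(1) - phi_22 rho(2)]
    numerator   = 0.3565 - (-0.462685)(-0.1942) - (-0.352485)(-0.3421) = 0.14606163
    denominator = 1 - (-0.462685)(-0.3421) - (-0.352485)(-0.1942) = 0.77326298
  phi_33 = 0.14606163 / 0.77326298 = 0.1889.
Therefore phi_{33} = 0.1889.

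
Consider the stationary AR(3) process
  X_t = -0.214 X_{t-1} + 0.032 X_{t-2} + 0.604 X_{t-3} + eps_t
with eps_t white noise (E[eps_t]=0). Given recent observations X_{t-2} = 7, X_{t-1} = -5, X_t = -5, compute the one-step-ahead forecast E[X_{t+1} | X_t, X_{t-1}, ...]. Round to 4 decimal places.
E[X_{t+1} \mid \mathcal F_t] = 5.1380

For an AR(p) model X_t = c + sum_i phi_i X_{t-i} + eps_t, the
one-step-ahead conditional mean is
  E[X_{t+1} | X_t, ...] = c + sum_i phi_i X_{t+1-i}.
Substitute known values:
  E[X_{t+1} | ...] = (-0.214) * (-5) + (0.032) * (-5) + (0.604) * (7)
                   = 5.1380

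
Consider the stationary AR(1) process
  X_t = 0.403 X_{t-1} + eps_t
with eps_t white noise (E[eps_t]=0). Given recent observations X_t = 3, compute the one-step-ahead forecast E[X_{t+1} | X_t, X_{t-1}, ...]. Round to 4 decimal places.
E[X_{t+1} \mid \mathcal F_t] = 1.2090

For an AR(p) model X_t = c + sum_i phi_i X_{t-i} + eps_t, the
one-step-ahead conditional mean is
  E[X_{t+1} | X_t, ...] = c + sum_i phi_i X_{t+1-i}.
Substitute known values:
  E[X_{t+1} | ...] = (0.403) * (3)
                   = 1.2090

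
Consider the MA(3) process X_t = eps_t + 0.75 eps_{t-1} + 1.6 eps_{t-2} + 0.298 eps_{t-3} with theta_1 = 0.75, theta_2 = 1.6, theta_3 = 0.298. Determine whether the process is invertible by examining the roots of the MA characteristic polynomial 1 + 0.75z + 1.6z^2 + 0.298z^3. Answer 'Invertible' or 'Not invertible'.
\text{Not invertible}

The MA(q) characteristic polynomial is P(z) = 1 + 0.75z + 1.6z^2 + 0.298z^3.
Invertibility requires all roots to lie outside the unit circle, i.e. |z| > 1 for every root.
Degree 3: look for a simple real root z0 first, then factor out (1 - z/z0) and solve the remaining quadratic.
Testing z0 = -5: P(-5) = 1 + (0.75)(-5) + (1.6)(-5)^2 + (0.298)(-5)^3
  = 1 + (-3.75) + (40) + (-37.25) = 0.  So z_0 = -5 is a root, |z_0| = 5.
Divide out the factor (1 + 0.2 z) = (1 - z/z0) (since 1/z0 = -0.2):
  P(z) = (1 + 0.2 z)(1 + (0.55) z + (1.49) z^2)
  [check: z-coef 0.55 - (-0.2) = 0.75; z^2-coef 1.49 - (-0.2)(0.55) = 1.6; z^3-coef -(-0.2)(1.49) = 0.298.]
Remaining roots from the quadratic factor 1 + (0.55) z + (1.49) z^2:
  Set 1 + (0.55) z + (1.49) z^2 = 0, i.e. a z^2 + b z + c = 0 with a = 1.49, b = 0.55, c = 1.
  Discriminant D = b^2 - 4ac = (0.55)^2 - 4*(1.49)*1 = 0.3025 - (5.96) = -5.6575.
  D < 0, so the roots are the complex-conjugate pair z = (-b +/- i sqrt(-D)) / (2a) = -0.1846 +/- 0.7982i.
  For a conjugate pair |z|^2 = z * conj(z) = (product of roots) = c/a = 1/(1.49) = 0.671141, so |z| = sqrt(0.671141) = 0.8192 for both roots.
Moduli of all roots: 5.0000, 0.8192, 0.8192.
All moduli strictly greater than 1? No.
Verdict: Not invertible.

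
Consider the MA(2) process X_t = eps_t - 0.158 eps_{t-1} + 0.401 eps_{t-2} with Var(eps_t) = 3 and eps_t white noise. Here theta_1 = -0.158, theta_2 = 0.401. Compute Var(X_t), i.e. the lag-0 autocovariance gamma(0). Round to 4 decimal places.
\gamma(0) = 3.5573

For an MA(q) process X_t = eps_t + sum_i theta_i eps_{t-i} with
Var(eps_t) = sigma^2, the variance is
  gamma(0) = sigma^2 * (1 + sum_i theta_i^2).
  sum_i theta_i^2 = (-0.158)^2 + (0.401)^2 = 0.024964 + 0.160801 = 0.185765.
  gamma(0) = 3 * (1 + 0.185765) = 3 * 1.185765 = 3.557295, which rounds to 3.5573.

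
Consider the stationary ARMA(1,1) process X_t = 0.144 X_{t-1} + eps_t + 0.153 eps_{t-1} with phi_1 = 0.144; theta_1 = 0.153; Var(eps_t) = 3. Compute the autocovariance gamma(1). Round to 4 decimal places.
\gamma(1) = 0.9299

Multiply the model equation by X_{t-k} and take expectations. With theta_0 = psi_0 = 1 and psi_j the MA(infinity) weights, this gives
  gamma(k) - sum_i phi_i gamma(k-i) = c_k,
  c_k = sigma^2 * sum_{j=k..q} theta_j psi_{j-k}   (c_k = 0 for k > q),
using gamma(-m) = gamma(m).
psi-weights needed (psi_j = theta_j + sum_i phi_i psi_{j-i}):
  psi_1 = theta_1 + phi_1 = 0.153 + (0.144) = 0.297
Right-hand sides:
  c_0 = sigma^2 (1 + theta_1 psi_1) = 3 * (1 + (0.153)(0.297)) = 3 * 1.045441 = 3.136323
  c_1 = sigma^2 theta_1 = 3 * (0.153) = 0.459
  c_2 = 0
Equations for k = 0 and k = 1 (AR order 1):
  gamma(0) = phi_1 gamma(1) + c_0
  gamma(1) = phi_1 gamma(0) + c_1
Substituting the second into the first: gamma(0) (1 - phi_1^2) = c_0 + phi_1 c_1, so
  gamma(0) = (c_0 + phi_1 c_1) / (1 - phi_1^2) = (3.136323 + (0.144)(0.459)) / (1 - (0.144)^2) = 3.202419 / 0.979264 = 3.27023.
  gamma(1) = phi_1 gamma(0) + c_1 = (0.144)(3.27023) + (0.459) = 0.929913.
Therefore gamma(1) = 0.9299 (to 4 decimal places).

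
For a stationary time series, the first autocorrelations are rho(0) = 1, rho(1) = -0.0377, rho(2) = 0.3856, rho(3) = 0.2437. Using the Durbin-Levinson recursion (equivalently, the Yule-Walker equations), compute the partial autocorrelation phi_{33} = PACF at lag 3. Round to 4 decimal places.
\phi_{33} = 0.3140

The PACF at lag k is phi_{kk}, the last component of the solution
to the Yule-Walker system G_k phi = r_k where
  (G_k)_{ij} = rho(|i - j|), (r_k)_i = rho(i), i,j = 1..k.
Equivalently, Durbin-Levinson gives phi_{kk} iteratively:
  phi_{11} = rho(1)
  phi_{kk} = [rho(k) - sum_{j=1..k-1} phi_{k-1,j} rho(k-j)]
            / [1 - sum_{j=1..k-1} phi_{k-1,j} rho(j)],
  phi_{k,j} = phi_{k-1,j} - phi_{kk} phi_{k-1,k-j},  j = 1..k-1.
Step k = 1:
  phi_11 = rho(1) = -0.0377.
Step k = 2:
  phi_22 = [rho(2) - phi_11 rho(1)] / [1 - phi_11 rho(1)] = [0.3856 - (-0.0377)(-0.0377)] / [1 - (-0.0377)(-0.0377)]
         = 0.38417871 / 0.99857871 = 0.384726.
  Update: phi_21 = phi_11 - phi_22 phi_11 = -0.0377 - (0.384726)(-0.0377) = -0.023196.
Step k = 3:
  phi_33 = [rho(3) - phi_21 rho(2) - phi_22 rho(1)] / [1 - phi_21 rho(1) - phi_22 rho(2)]
    numerator   = 0.2437 - (-0.023196)(0.3856) - (0.384726)(-0.0377) = 0.26714847
    denominator = 1 - (-0.023196)(-0.0377) - (0.384726)(0.3856) = 0.85077536
  phi_33 = 0.26714847 / 0.85077536 = 0.314.
Therefore phi_{33} = 0.3140.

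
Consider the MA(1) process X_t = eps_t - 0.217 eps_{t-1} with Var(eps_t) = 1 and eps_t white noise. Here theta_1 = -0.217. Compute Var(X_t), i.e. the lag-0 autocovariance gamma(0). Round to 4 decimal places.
\gamma(0) = 1.0471

For an MA(q) process X_t = eps_t + sum_i theta_i eps_{t-i} with
Var(eps_t) = sigma^2, the variance is
  gamma(0) = sigma^2 * (1 + sum_i theta_i^2).
  sum_i theta_i^2 = (-0.217)^2 = 0.047089.
  gamma(0) = 1 * (1 + 0.047089) = 1 * 1.047089 = 1.047089, which rounds to 1.0471.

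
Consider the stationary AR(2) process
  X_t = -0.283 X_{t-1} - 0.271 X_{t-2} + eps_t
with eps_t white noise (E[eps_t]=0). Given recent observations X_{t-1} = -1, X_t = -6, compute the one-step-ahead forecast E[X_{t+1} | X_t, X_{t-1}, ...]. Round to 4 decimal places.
E[X_{t+1} \mid \mathcal F_t] = 1.9690

For an AR(p) model X_t = c + sum_i phi_i X_{t-i} + eps_t, the
one-step-ahead conditional mean is
  E[X_{t+1} | X_t, ...] = c + sum_i phi_i X_{t+1-i}.
Substitute known values:
  E[X_{t+1} | ...] = (-0.283) * (-6) + (-0.271) * (-1)
                   = 1.9690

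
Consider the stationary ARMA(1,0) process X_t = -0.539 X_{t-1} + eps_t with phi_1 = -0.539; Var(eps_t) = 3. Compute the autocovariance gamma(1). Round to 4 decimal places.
\gamma(1) = -2.2791

Multiply the model equation by X_{t-k} and take expectations. With theta_0 = psi_0 = 1 and psi_j the MA(infinity) weights, this gives
  gamma(k) - sum_i phi_i gamma(k-i) = c_k,
  c_k = sigma^2 * sum_{j=k..q} theta_j psi_{j-k}   (c_k = 0 for k > q),
using gamma(-m) = gamma(m).
Pure AR (q = 0): c_0 = sigma^2 = 3, c_k = 0 for k >= 1.
Equations for k = 0 and k = 1 (AR order 1):
  gamma(0) = phi_1 gamma(1) + c_0
  gamma(1) = phi_1 gamma(0) + c_1
Substituting the second into the first: gamma(0) (1 - phi_1^2) = c_0 + phi_1 c_1, so
  gamma(0) = c_0 / (1 - phi_1^2) = 3 / (1 - (-0.539)^2) = 3 / 0.709479 = 4.228455.
  gamma(1) = phi_1 gamma(0) = (-0.539)(4.228455) = -2.279137.
Therefore gamma(1) = -2.2791 (to 4 decimal places).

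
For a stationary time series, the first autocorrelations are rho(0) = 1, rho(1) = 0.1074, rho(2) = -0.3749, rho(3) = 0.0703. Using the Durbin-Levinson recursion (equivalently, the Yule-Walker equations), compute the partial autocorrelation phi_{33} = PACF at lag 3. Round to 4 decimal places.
\phi_{33} = 0.2010

The PACF at lag k is phi_{kk}, the last component of the solution
to the Yule-Walker system G_k phi = r_k where
  (G_k)_{ij} = rho(|i - j|), (r_k)_i = rho(i), i,j = 1..k.
Equivalently, Durbin-Levinson gives phi_{kk} iteratively:
  phi_{11} = rho(1)
  phi_{kk} = [rho(k) - sum_{j=1..k-1} phi_{k-1,j} rho(k-j)]
            / [1 - sum_{j=1..k-1} phi_{k-1,j} rho(j)],
  phi_{k,j} = phi_{k-1,j} - phi_{kk} phi_{k-1,k-j},  j = 1..k-1.
Step k = 1:
  phi_11 = rho(1) = 0.1074.
Step k = 2:
  phi_22 = [rho(2) - phi_11 rho(1)] / [1 - phi_11 rho(1)] = [-0.3749 - (0.1074)(0.1074)] / [1 - (0.1074)(0.1074)]
         = -0.38643476 / 0.98846524 = -0.390944.
  Update: phi_21 = phi_11 - phi_22 phi_11 = 0.1074 - (-0.390944)(0.1074) = 0.149387.
Step k = 3:
  phi_33 = [rho(3) - phi_21 rho(2) - phi_22 rho(1)] / [1 - phi_21 rho(1) - phi_22 rho(2)]
    numerator   = 0.0703 - (0.149387)(-0.3749) - (-0.390944)(0.1074) = 0.16829275
    denominator = 1 - (0.149387)(0.1074) - (-0.390944)(-0.3749) = 0.83739081
  phi_33 = 0.16829275 / 0.83739081 = 0.201.
Therefore phi_{33} = 0.2010.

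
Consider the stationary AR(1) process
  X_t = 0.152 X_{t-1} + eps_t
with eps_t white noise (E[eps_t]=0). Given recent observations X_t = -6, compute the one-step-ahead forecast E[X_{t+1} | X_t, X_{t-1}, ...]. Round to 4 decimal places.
E[X_{t+1} \mid \mathcal F_t] = -0.9120

For an AR(p) model X_t = c + sum_i phi_i X_{t-i} + eps_t, the
one-step-ahead conditional mean is
  E[X_{t+1} | X_t, ...] = c + sum_i phi_i X_{t+1-i}.
Substitute known values:
  E[X_{t+1} | ...] = (0.152) * (-6)
                   = -0.9120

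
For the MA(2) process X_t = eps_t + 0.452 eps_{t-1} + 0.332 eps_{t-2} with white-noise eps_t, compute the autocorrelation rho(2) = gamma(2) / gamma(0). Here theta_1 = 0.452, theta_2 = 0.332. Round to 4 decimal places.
\rho(2) = 0.2526

For an MA(q) process with theta_0 = 1, the autocovariance is
  gamma(k) = sigma^2 * sum_{i=0..q-k} theta_i * theta_{i+k},
and rho(k) = gamma(k) / gamma(0). Sigma^2 cancels.
  numerator   = (1)*(0.332) = 0.332.
  denominator = (1)^2 + (0.452)^2 + (0.332)^2 = 1.314528.
  rho(2) = 0.332 / 1.314528 = 0.2526.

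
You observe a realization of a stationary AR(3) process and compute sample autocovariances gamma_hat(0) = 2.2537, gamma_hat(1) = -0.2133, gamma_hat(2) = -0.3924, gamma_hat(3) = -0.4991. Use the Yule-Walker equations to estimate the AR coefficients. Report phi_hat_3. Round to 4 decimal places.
\hat\phi_{3} = -0.2700

The Yule-Walker equations for an AR(p) process read, in matrix form,
  Gamma_p phi = r_p,   with   (Gamma_p)_{ij} = gamma(|i - j|),
                       (r_p)_i = gamma(i),   i,j = 1..p.
Substitute the sample gammas (Toeplitz matrix and right-hand side of size 3):
  Gamma_p = [[2.2537, -0.2133, -0.3924], [-0.2133, 2.2537, -0.2133], [-0.3924, -0.2133, 2.2537]]
  r_p     = [-0.2133, -0.3924, -0.4991]
Written out (R1..R3):
  (R1) 2.2537 phi_1 - 0.2133 phi_2 - 0.3924 phi_3 = -0.2133
  (R2) -0.2133 phi_1 + 2.2537 phi_2 - 0.2133 phi_3 = -0.3924
  (R3) -0.3924 phi_1 - 0.2133 phi_2 + 2.2537 phi_3 = -0.4991
Gaussian elimination:
  R2 <- R2 - (-0.2133/2.2537) R1 = R2 - (-0.094644) R1:  2.233512 phi_2 - 0.250438 phi_3 = -0.412588
  R3 <- R3 - (-0.3924/2.2537) R1 = R3 - (-0.174114) R1:  -0.250438 phi_2 + 2.185378 phi_3 = -0.536238
  R3 <- R3 - (-0.250438/2.233512) R2 = R3 - (-0.112128) R2:  2.157297 phi_3 = -0.582501
Back-substitution:
  phi_hat_3 = -0.582501 / 2.157297 = -0.270014
  phi_hat_2 = (-0.412588 - (-0.250438)(-0.270014)) / 2.233512 = -0.215002
  phi_hat_1 = (-0.2133 - (-0.2133)(-0.215002) - (-0.3924)(-0.270014)) / 2.2537 = -0.162006
So phi_hat = [-0.1620, -0.2150, -0.2700].
Therefore phi_hat_3 = -0.2700.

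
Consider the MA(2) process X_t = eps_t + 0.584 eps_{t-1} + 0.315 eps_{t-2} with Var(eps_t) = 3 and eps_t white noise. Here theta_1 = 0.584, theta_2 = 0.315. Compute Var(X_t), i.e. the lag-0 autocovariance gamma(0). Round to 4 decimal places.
\gamma(0) = 4.3208

For an MA(q) process X_t = eps_t + sum_i theta_i eps_{t-i} with
Var(eps_t) = sigma^2, the variance is
  gamma(0) = sigma^2 * (1 + sum_i theta_i^2).
  sum_i theta_i^2 = (0.584)^2 + (0.315)^2 = 0.341056 + 0.099225 = 0.440281.
  gamma(0) = 3 * (1 + 0.440281) = 3 * 1.440281 = 4.320843, which rounds to 4.3208.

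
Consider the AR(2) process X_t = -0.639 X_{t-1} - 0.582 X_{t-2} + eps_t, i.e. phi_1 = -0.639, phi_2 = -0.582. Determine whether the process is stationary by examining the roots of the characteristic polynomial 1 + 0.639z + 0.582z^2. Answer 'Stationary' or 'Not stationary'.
\text{Stationary}

The AR(p) characteristic polynomial is P(z) = 1 + 0.639z + 0.582z^2.
Stationarity requires all roots to lie outside the unit circle, i.e. |z| > 1 for every root.
Set 1 + (0.639) z + (0.582) z^2 = 0, i.e. a z^2 + b z + c = 0 with a = 0.582, b = 0.639, c = 1.
Discriminant D = b^2 - 4ac = (0.639)^2 - 4*(0.582)*1 = 0.408321 - (2.328) = -1.919679.
D < 0, so the roots are the complex-conjugate pair z = (-b +/- i sqrt(-D)) / (2a) = -0.549 +/- 1.1903i.
For a conjugate pair |z|^2 = z * conj(z) = (product of roots) = c/a = 1/(0.582) = 1.718213, so |z| = sqrt(1.718213) = 1.3108 for both roots.
Moduli of all roots: 1.3108, 1.3108.
All moduli strictly greater than 1? Yes.
Verdict: Stationary.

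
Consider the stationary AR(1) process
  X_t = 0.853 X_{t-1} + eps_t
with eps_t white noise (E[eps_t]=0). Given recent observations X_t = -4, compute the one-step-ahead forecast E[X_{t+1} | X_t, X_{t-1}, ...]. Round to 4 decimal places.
E[X_{t+1} \mid \mathcal F_t] = -3.4120

For an AR(p) model X_t = c + sum_i phi_i X_{t-i} + eps_t, the
one-step-ahead conditional mean is
  E[X_{t+1} | X_t, ...] = c + sum_i phi_i X_{t+1-i}.
Substitute known values:
  E[X_{t+1} | ...] = (0.853) * (-4)
                   = -3.4120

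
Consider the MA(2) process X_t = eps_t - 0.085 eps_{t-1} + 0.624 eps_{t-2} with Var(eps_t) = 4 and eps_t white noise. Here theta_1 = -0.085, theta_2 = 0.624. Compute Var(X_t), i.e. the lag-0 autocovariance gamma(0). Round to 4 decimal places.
\gamma(0) = 5.5864

For an MA(q) process X_t = eps_t + sum_i theta_i eps_{t-i} with
Var(eps_t) = sigma^2, the variance is
  gamma(0) = sigma^2 * (1 + sum_i theta_i^2).
  sum_i theta_i^2 = (-0.085)^2 + (0.624)^2 = 0.007225 + 0.389376 = 0.396601.
  gamma(0) = 4 * (1 + 0.396601) = 4 * 1.396601 = 5.586404, which rounds to 5.5864.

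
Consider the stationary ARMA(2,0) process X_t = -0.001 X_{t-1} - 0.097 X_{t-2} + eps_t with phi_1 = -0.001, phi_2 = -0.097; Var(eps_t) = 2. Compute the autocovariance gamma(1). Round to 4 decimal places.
\gamma(1) = -0.0018

Multiply the model equation by X_{t-k} and take expectations. With theta_0 = psi_0 = 1 and psi_j the MA(infinity) weights, this gives
  gamma(k) - sum_i phi_i gamma(k-i) = c_k,
  c_k = sigma^2 * sum_{j=k..q} theta_j psi_{j-k}   (c_k = 0 for k > q),
using gamma(-m) = gamma(m).
Pure AR (q = 0): c_0 = sigma^2 = 2, c_k = 0 for k >= 1.
Equations for k = 0, 1, 2 (AR order 2, c_2 = 0):
  (E0) gamma(0) = phi_1 gamma(1) + phi_2 gamma(2) + c_0
  (E1) gamma(1) = phi_1 gamma(0) + phi_2 gamma(1) + c_1
  (E2) gamma(2) = phi_1 gamma(1) + phi_2 gamma(0)
From (E1): gamma(1) = A gamma(0) + B with
  A = phi_1 / (1 - phi_2) = -0.001 / 1.097 = -0.000912,   B = c_1 / (1 - phi_2) = 0 / 1.097 = 0.
Insert (E2) into (E0): gamma(0) (1 - phi_2^2) = phi_1 (1 + phi_2) gamma(1) + c_0.
  phi_1 (1 + phi_2) = (-0.001)(0.903) = -0.000903,   1 - phi_2^2 = 0.990591.
Replace gamma(1) by A gamma(0) + B and collect gamma(0):
  gamma(0) [0.990591 - (-0.000903)(-0.000912)] = c_0 = 2
  gamma(0) * 0.99059 = 2
  gamma(0) = 2 / 0.99059 = 2.018998.
  gamma(1) = A gamma(0) = (-0.000912)(2.018998) = -0.00184.
Therefore gamma(1) = -0.0018 (to 4 decimal places).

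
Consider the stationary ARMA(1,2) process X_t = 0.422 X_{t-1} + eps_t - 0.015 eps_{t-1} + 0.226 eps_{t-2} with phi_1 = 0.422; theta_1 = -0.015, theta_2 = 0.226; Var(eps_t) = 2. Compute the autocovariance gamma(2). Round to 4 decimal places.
\gamma(2) = 1.0007

Multiply the model equation by X_{t-k} and take expectations. With theta_0 = psi_0 = 1 and psi_j the MA(infinity) weights, this gives
  gamma(k) - sum_i phi_i gamma(k-i) = c_k,
  c_k = sigma^2 * sum_{j=k..q} theta_j psi_{j-k}   (c_k = 0 for k > q),
using gamma(-m) = gamma(m).
psi-weights needed (psi_j = theta_j + sum_i phi_i psi_{j-i}):
  psi_1 = theta_1 + phi_1 = -0.015 + (0.422) = 0.407
  psi_2 = theta_2 + phi_1 psi_1 = 0.226 + (0.422)(0.407) = 0.397754
Right-hand sides:
  c_0 = sigma^2 (1 + theta_1 psi_1 + theta_2 psi_2) = 2 * (1 + (-0.015)(0.407) + (0.226)(0.397754)) = 2 * 1.083787 = 2.167575
  c_1 = sigma^2 (theta_1 + theta_2 psi_1) = 2 * (-0.015 + (0.226)(0.407)) = 0.153964
  c_2 = sigma^2 theta_2 = 2 * (0.226) = 0.452
Equations for k = 0 and k = 1 (AR order 1):
  gamma(0) = phi_1 gamma(1) + c_0
  gamma(1) = phi_1 gamma(0) + c_1
Substituting the second into the first: gamma(0) (1 - phi_1^2) = c_0 + phi_1 c_1, so
  gamma(0) = (c_0 + phi_1 c_1) / (1 - phi_1^2) = (2.167575 + (0.422)(0.153964)) / (1 - (0.422)^2) = 2.232548 / 0.821916 = 2.716272.
  gamma(1) = phi_1 gamma(0) + c_1 = (0.422)(2.716272) + (0.153964) = 1.300231.
For k = 2: gamma(2) = phi_1 gamma(1) + c_2
  = (0.422)(1.300231) + (0.452) = 1.000697.
Therefore gamma(2) = 1.0007 (to 4 decimal places).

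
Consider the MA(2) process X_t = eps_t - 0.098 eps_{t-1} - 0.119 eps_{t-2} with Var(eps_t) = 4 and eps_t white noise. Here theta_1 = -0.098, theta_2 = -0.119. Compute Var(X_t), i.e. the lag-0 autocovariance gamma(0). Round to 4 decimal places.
\gamma(0) = 4.0951

For an MA(q) process X_t = eps_t + sum_i theta_i eps_{t-i} with
Var(eps_t) = sigma^2, the variance is
  gamma(0) = sigma^2 * (1 + sum_i theta_i^2).
  sum_i theta_i^2 = (-0.098)^2 + (-0.119)^2 = 0.009604 + 0.014161 = 0.023765.
  gamma(0) = 4 * (1 + 0.023765) = 4 * 1.023765 = 4.09506, which rounds to 4.0951.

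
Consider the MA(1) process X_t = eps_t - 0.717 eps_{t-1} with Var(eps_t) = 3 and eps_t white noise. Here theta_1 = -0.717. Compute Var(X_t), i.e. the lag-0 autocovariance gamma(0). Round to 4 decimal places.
\gamma(0) = 4.5423

For an MA(q) process X_t = eps_t + sum_i theta_i eps_{t-i} with
Var(eps_t) = sigma^2, the variance is
  gamma(0) = sigma^2 * (1 + sum_i theta_i^2).
  sum_i theta_i^2 = (-0.717)^2 = 0.514089.
  gamma(0) = 3 * (1 + 0.514089) = 3 * 1.514089 = 4.542267, which rounds to 4.5423.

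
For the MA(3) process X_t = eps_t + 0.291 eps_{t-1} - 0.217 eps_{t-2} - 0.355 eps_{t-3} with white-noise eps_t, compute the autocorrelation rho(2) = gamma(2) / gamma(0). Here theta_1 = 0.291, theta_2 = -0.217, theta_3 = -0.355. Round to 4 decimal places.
\rho(2) = -0.2547

For an MA(q) process with theta_0 = 1, the autocovariance is
  gamma(k) = sigma^2 * sum_{i=0..q-k} theta_i * theta_{i+k},
and rho(k) = gamma(k) / gamma(0). Sigma^2 cancels.
  numerator   = (1)*(-0.217) + (0.291)*(-0.355) = -0.320305.
  denominator = (1)^2 + (0.291)^2 + (-0.217)^2 + (-0.355)^2 = 1.257795.
  rho(2) = -0.320305 / 1.257795 = -0.2547.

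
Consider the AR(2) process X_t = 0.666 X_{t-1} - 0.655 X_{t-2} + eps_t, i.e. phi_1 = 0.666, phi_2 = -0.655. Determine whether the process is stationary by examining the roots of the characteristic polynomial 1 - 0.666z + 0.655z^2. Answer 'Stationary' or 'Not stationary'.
\text{Stationary}

The AR(p) characteristic polynomial is P(z) = 1 - 0.666z + 0.655z^2.
Stationarity requires all roots to lie outside the unit circle, i.e. |z| > 1 for every root.
Set 1 + (-0.666) z + (0.655) z^2 = 0, i.e. a z^2 + b z + c = 0 with a = 0.655, b = -0.666, c = 1.
Discriminant D = b^2 - 4ac = (-0.666)^2 - 4*(0.655)*1 = 0.443556 - (2.62) = -2.176444.
D < 0, so the roots are the complex-conjugate pair z = (-b +/- i sqrt(-D)) / (2a) = 0.5084 +/- 1.1262i.
For a conjugate pair |z|^2 = z * conj(z) = (product of roots) = c/a = 1/(0.655) = 1.526718, so |z| = sqrt(1.526718) = 1.2356 for both roots.
Moduli of all roots: 1.2356, 1.2356.
All moduli strictly greater than 1? Yes.
Verdict: Stationary.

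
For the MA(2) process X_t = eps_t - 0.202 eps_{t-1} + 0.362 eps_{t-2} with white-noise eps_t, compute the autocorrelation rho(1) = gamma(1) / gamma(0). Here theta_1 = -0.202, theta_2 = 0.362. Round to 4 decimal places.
\rho(1) = -0.2348

For an MA(q) process with theta_0 = 1, the autocovariance is
  gamma(k) = sigma^2 * sum_{i=0..q-k} theta_i * theta_{i+k},
and rho(k) = gamma(k) / gamma(0). Sigma^2 cancels.
  numerator   = (1)*(-0.202) + (-0.202)*(0.362) = -0.275124.
  denominator = (1)^2 + (-0.202)^2 + (0.362)^2 = 1.171848.
  rho(1) = -0.275124 / 1.171848 = -0.2348.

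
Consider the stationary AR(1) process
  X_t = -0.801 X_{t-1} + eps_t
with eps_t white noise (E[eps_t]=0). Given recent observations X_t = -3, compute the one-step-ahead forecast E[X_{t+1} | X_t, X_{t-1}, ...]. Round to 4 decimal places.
E[X_{t+1} \mid \mathcal F_t] = 2.4030

For an AR(p) model X_t = c + sum_i phi_i X_{t-i} + eps_t, the
one-step-ahead conditional mean is
  E[X_{t+1} | X_t, ...] = c + sum_i phi_i X_{t+1-i}.
Substitute known values:
  E[X_{t+1} | ...] = (-0.801) * (-3)
                   = 2.4030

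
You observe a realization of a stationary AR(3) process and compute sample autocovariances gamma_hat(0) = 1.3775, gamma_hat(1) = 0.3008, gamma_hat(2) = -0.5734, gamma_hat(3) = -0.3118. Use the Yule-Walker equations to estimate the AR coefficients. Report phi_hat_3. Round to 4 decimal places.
\hat\phi_{3} = 0.0209

The Yule-Walker equations for an AR(p) process read, in matrix form,
  Gamma_p phi = r_p,   with   (Gamma_p)_{ij} = gamma(|i - j|),
                       (r_p)_i = gamma(i),   i,j = 1..p.
Substitute the sample gammas (Toeplitz matrix and right-hand side of size 3):
  Gamma_p = [[1.3775, 0.3008, -0.5734], [0.3008, 1.3775, 0.3008], [-0.5734, 0.3008, 1.3775]]
  r_p     = [0.3008, -0.5734, -0.3118]
Written out (R1..R3):
  (R1) 1.3775 phi_1 + 0.3008 phi_2 - 0.5734 phi_3 = 0.3008
  (R2) 0.3008 phi_1 + 1.3775 phi_2 + 0.3008 phi_3 = -0.5734
  (R3) -0.5734 phi_1 + 0.3008 phi_2 + 1.3775 phi_3 = -0.3118
Gaussian elimination:
  R2 <- R2 - (0.3008/1.3775) R1 = R2 - (0.218367) R1:  1.311815 phi_2 + 0.426011 phi_3 = -0.639085
  R3 <- R3 - (-0.5734/1.3775) R1 = R3 - (-0.416261) R1:  0.426011 phi_2 + 1.138816 phi_3 = -0.186589
  R3 <- R3 - (0.426011/1.311815) R2 = R3 - (0.32475) R2:  1.000469 phi_3 = 0.020954
Back-substitution:
  phi_hat_3 = 0.020954 / 1.000469 = 0.020944
  phi_hat_2 = (-0.639085 - (0.426011)(0.020944)) / 1.311815 = -0.493977
  phi_hat_1 = (0.3008 - (0.3008)(-0.493977) - (-0.5734)(0.020944)) / 1.3775 = 0.334953
So phi_hat = [0.3350, -0.4940, 0.0209].
Therefore phi_hat_3 = 0.0209.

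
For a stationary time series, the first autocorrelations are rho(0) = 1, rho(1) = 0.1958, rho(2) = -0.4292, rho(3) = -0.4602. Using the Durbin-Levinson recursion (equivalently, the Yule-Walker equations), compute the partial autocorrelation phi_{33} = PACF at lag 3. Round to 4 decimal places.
\phi_{33} = -0.3270

The PACF at lag k is phi_{kk}, the last component of the solution
to the Yule-Walker system G_k phi = r_k where
  (G_k)_{ij} = rho(|i - j|), (r_k)_i = rho(i), i,j = 1..k.
Equivalently, Durbin-Levinson gives phi_{kk} iteratively:
  phi_{11} = rho(1)
  phi_{kk} = [rho(k) - sum_{j=1..k-1} phi_{k-1,j} rho(k-j)]
            / [1 - sum_{j=1..k-1} phi_{k-1,j} rho(j)],
  phi_{k,j} = phi_{k-1,j} - phi_{kk} phi_{k-1,k-j},  j = 1..k-1.
Step k = 1:
  phi_11 = rho(1) = 0.1958.
Step k = 2:
  phi_22 = [rho(2) - phi_11 rho(1)] / [1 - phi_11 rho(1)] = [-0.4292 - (0.1958)(0.1958)] / [1 - (0.1958)(0.1958)]
         = -0.46753764 / 0.96166236 = -0.486176.
  Update: phi_21 = phi_11 - phi_22 phi_11 = 0.1958 - (-0.486176)(0.1958) = 0.290993.
Step k = 3:
  phi_33 = [rho(3) - phi_21 rho(2) - phi_22 rho(1)] / [1 - phi_21 rho(1) - phi_22 rho(2)]
    numerator   = -0.4602 - (0.290993)(-0.4292) - (-0.486176)(0.1958) = -0.24011229
    denominator = 1 - (0.290993)(0.1958) - (-0.486176)(-0.4292) = 0.73435655
  phi_33 = -0.24011229 / 0.73435655 = -0.327.
Therefore phi_{33} = -0.3270.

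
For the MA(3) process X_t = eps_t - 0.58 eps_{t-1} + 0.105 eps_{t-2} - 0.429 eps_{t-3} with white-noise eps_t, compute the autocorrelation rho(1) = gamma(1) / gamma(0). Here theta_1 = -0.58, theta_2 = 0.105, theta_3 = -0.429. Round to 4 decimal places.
\rho(1) = -0.4479

For an MA(q) process with theta_0 = 1, the autocovariance is
  gamma(k) = sigma^2 * sum_{i=0..q-k} theta_i * theta_{i+k},
and rho(k) = gamma(k) / gamma(0). Sigma^2 cancels.
  numerator   = (1)*(-0.58) + (-0.58)*(0.105) + (0.105)*(-0.429) = -0.685945.
  denominator = (1)^2 + (-0.58)^2 + (0.105)^2 + (-0.429)^2 = 1.531466.
  rho(1) = -0.685945 / 1.531466 = -0.4479.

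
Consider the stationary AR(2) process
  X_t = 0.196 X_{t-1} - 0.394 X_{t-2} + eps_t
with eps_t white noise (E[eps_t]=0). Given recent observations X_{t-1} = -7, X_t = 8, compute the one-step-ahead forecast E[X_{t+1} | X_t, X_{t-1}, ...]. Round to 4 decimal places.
E[X_{t+1} \mid \mathcal F_t] = 4.3260

For an AR(p) model X_t = c + sum_i phi_i X_{t-i} + eps_t, the
one-step-ahead conditional mean is
  E[X_{t+1} | X_t, ...] = c + sum_i phi_i X_{t+1-i}.
Substitute known values:
  E[X_{t+1} | ...] = (0.196) * (8) + (-0.394) * (-7)
                   = 4.3260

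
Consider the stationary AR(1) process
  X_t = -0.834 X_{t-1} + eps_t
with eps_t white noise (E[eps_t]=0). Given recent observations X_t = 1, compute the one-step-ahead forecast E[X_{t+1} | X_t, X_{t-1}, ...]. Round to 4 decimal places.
E[X_{t+1} \mid \mathcal F_t] = -0.8340

For an AR(p) model X_t = c + sum_i phi_i X_{t-i} + eps_t, the
one-step-ahead conditional mean is
  E[X_{t+1} | X_t, ...] = c + sum_i phi_i X_{t+1-i}.
Substitute known values:
  E[X_{t+1} | ...] = (-0.834) * (1)
                   = -0.8340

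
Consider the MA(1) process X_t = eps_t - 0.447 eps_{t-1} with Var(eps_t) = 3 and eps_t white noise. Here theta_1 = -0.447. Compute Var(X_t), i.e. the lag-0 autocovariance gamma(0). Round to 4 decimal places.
\gamma(0) = 3.5994

For an MA(q) process X_t = eps_t + sum_i theta_i eps_{t-i} with
Var(eps_t) = sigma^2, the variance is
  gamma(0) = sigma^2 * (1 + sum_i theta_i^2).
  sum_i theta_i^2 = (-0.447)^2 = 0.199809.
  gamma(0) = 3 * (1 + 0.199809) = 3 * 1.199809 = 3.599427, which rounds to 3.5994.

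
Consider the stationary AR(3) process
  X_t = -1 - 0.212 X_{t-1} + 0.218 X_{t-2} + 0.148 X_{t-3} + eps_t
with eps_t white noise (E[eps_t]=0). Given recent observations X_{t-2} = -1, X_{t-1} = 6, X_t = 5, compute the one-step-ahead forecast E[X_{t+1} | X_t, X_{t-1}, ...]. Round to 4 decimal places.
E[X_{t+1} \mid \mathcal F_t] = -0.9000

For an AR(p) model X_t = c + sum_i phi_i X_{t-i} + eps_t, the
one-step-ahead conditional mean is
  E[X_{t+1} | X_t, ...] = c + sum_i phi_i X_{t+1-i}.
Substitute known values:
  E[X_{t+1} | ...] = -1 + (-0.212) * (5) + (0.218) * (6) + (0.148) * (-1)
                   = -0.9000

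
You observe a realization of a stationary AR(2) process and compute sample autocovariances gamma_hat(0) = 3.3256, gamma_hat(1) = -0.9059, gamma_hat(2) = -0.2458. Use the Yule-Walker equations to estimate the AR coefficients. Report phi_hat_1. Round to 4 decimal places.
\hat\phi_{1} = -0.3160

The Yule-Walker equations for an AR(p) process read, in matrix form,
  Gamma_p phi = r_p,   with   (Gamma_p)_{ij} = gamma(|i - j|),
                       (r_p)_i = gamma(i),   i,j = 1..p.
Substitute the sample gammas (Toeplitz matrix and right-hand side of size 2):
  Gamma_p = [[3.3256, -0.9059], [-0.9059, 3.3256]]
  r_p     = [-0.9059, -0.2458]
Written out:
  3.3256 phi_1 - 0.9059 phi_2 = -0.9059
  -0.9059 phi_1 + 3.3256 phi_2 = -0.2458
Solve by Cramer's rule:
  det = gamma(0)^2 - gamma(1)^2 = (3.3256)^2 - (-0.9059)^2 = 11.05961536 - 0.82065481 = 10.23896055
  phi_hat_1 = [gamma(1) gamma(0) - gamma(1) gamma(2)] / det = [(-0.9059)(3.3256) - (-0.9059)(-0.2458)] / 10.23896055 = -3.23533126 / 10.23896055 = -0.316
  phi_hat_2 = [gamma(0) gamma(2) - gamma(1)^2] / det = [(3.3256)(-0.2458) - (-0.9059)^2] / 10.23896055 = -1.63808729 / 10.23896055 = -0.16
So phi_hat = [-0.3160, -0.1600].
Therefore phi_hat_1 = -0.3160.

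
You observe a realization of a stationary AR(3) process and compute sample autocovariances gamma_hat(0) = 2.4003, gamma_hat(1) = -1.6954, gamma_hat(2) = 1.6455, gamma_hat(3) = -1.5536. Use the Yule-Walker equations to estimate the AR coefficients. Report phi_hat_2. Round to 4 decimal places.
\hat\phi_{2} = 0.2900

The Yule-Walker equations for an AR(p) process read, in matrix form,
  Gamma_p phi = r_p,   with   (Gamma_p)_{ij} = gamma(|i - j|),
                       (r_p)_i = gamma(i),   i,j = 1..p.
Substitute the sample gammas (Toeplitz matrix and right-hand side of size 3):
  Gamma_p = [[2.4003, -1.6954, 1.6455], [-1.6954, 2.4003, -1.6954], [1.6455, -1.6954, 2.4003]]
  r_p     = [-1.6954, 1.6455, -1.5536]
Written out (R1..R3):
  (R1) 2.4003 phi_1 - 1.6954 phi_2 + 1.6455 phi_3 = -1.6954
  (R2) -1.6954 phi_1 + 2.4003 phi_2 - 1.6954 phi_3 = 1.6455
  (R3) 1.6455 phi_1 - 1.6954 phi_2 + 2.4003 phi_3 = -1.5536
Gaussian elimination:
  R2 <- R2 - (-1.6954/2.4003) R1 = R2 - (-0.706328) R1:  1.202791 phi_2 - 0.533137 phi_3 = 0.447991
  R3 <- R3 - (1.6455/2.4003) R1 = R3 - (0.685539) R1:  -0.533137 phi_2 + 1.272245 phi_3 = -0.391337
  R3 <- R3 - (-0.533137/1.202791) R2 = R3 - (-0.44325) R2:  1.035932 phi_3 = -0.192765
Back-substitution:
  phi_hat_3 = -0.192765 / 1.035932 = -0.186079
  phi_hat_2 = (0.447991 - (-0.533137)(-0.186079)) / 1.202791 = 0.28998
  phi_hat_1 = (-1.6954 - (-1.6954)(0.28998) - (1.6455)(-0.186079)) / 2.4003 = -0.373943
So phi_hat = [-0.3739, 0.2900, -0.1861].
Therefore phi_hat_2 = 0.2900.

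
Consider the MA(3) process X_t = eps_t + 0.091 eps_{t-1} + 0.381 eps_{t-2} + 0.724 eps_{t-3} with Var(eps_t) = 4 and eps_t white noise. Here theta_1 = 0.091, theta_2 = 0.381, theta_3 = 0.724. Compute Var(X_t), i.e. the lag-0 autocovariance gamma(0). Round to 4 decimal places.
\gamma(0) = 6.7105

For an MA(q) process X_t = eps_t + sum_i theta_i eps_{t-i} with
Var(eps_t) = sigma^2, the variance is
  gamma(0) = sigma^2 * (1 + sum_i theta_i^2).
  sum_i theta_i^2 = (0.091)^2 + (0.381)^2 + (0.724)^2 = 0.008281 + 0.145161 + 0.524176 = 0.677618.
  gamma(0) = 4 * (1 + 0.677618) = 4 * 1.677618 = 6.710472, which rounds to 6.7105.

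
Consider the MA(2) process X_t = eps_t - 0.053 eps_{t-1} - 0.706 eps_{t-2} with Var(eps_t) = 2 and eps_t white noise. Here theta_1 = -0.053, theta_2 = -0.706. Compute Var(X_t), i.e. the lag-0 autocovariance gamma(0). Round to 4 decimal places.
\gamma(0) = 3.0025

For an MA(q) process X_t = eps_t + sum_i theta_i eps_{t-i} with
Var(eps_t) = sigma^2, the variance is
  gamma(0) = sigma^2 * (1 + sum_i theta_i^2).
  sum_i theta_i^2 = (-0.053)^2 + (-0.706)^2 = 0.002809 + 0.498436 = 0.501245.
  gamma(0) = 2 * (1 + 0.501245) = 2 * 1.501245 = 3.00249, which rounds to 3.0025.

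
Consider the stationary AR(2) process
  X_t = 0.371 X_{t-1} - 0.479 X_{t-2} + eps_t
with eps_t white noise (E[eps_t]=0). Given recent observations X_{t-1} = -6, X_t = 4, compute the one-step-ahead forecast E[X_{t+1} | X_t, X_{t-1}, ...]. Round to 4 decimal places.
E[X_{t+1} \mid \mathcal F_t] = 4.3580

For an AR(p) model X_t = c + sum_i phi_i X_{t-i} + eps_t, the
one-step-ahead conditional mean is
  E[X_{t+1} | X_t, ...] = c + sum_i phi_i X_{t+1-i}.
Substitute known values:
  E[X_{t+1} | ...] = (0.371) * (4) + (-0.479) * (-6)
                   = 4.3580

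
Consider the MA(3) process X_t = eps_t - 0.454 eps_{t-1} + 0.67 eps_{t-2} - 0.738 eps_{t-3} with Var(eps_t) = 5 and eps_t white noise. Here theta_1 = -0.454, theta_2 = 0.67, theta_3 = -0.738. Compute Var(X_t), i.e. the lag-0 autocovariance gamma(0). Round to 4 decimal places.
\gamma(0) = 10.9983

For an MA(q) process X_t = eps_t + sum_i theta_i eps_{t-i} with
Var(eps_t) = sigma^2, the variance is
  gamma(0) = sigma^2 * (1 + sum_i theta_i^2).
  sum_i theta_i^2 = (-0.454)^2 + (0.67)^2 + (-0.738)^2 = 0.206116 + 0.4489 + 0.544644 = 1.19966.
  gamma(0) = 5 * (1 + 1.19966) = 5 * 2.19966 = 10.9983.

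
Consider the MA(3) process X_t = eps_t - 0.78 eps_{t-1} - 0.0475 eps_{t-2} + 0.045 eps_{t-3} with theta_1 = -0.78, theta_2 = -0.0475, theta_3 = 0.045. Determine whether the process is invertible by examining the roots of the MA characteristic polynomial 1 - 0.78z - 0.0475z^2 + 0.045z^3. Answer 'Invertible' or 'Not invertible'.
\text{Invertible}

The MA(q) characteristic polynomial is P(z) = 1 - 0.78z - 0.0475z^2 + 0.045z^3.
Invertibility requires all roots to lie outside the unit circle, i.e. |z| > 1 for every root.
Degree 3: look for a simple real root z0 first, then factor out (1 - z/z0) and solve the remaining quadratic.
Testing z0 = 4: P(4) = 1 + (-0.78)(4) + (-0.0475)(4)^2 + (0.045)(4)^3
  = 1 + (-3.12) + (-0.76) + (2.88) = 0.  So z_0 = 4 is a root, |z_0| = 4.
Divide out the factor (1 - 0.25 z) = (1 - z/z0) (since 1/z0 = 0.25):
  P(z) = (1 - 0.25 z)(1 + (-0.53) z + (-0.18) z^2)
  [check: z-coef -0.53 - (0.25) = -0.78; z^2-coef -0.18 - (0.25)(-0.53) = -0.0475; z^3-coef -(0.25)(-0.18) = 0.045.]
Remaining roots from the quadratic factor 1 + (-0.53) z + (-0.18) z^2:
  Set 1 + (-0.53) z + (-0.18) z^2 = 0, i.e. a z^2 + b z + c = 0 with a = -0.18, b = -0.53, c = 1.
  Discriminant D = b^2 - 4ac = (-0.53)^2 - 4*(-0.18)*1 = 0.2809 - (-0.72) = 1.0009.
  D >= 0, so the roots are real: z = (-b +/- sqrt(D)) / (2a) = (0.53 +/- 1.00045) / (-0.36).
    z_1 = (0.53 + 1.00045) / (-0.36) = -4.2512,   |z_1| = 4.2512.
    z_2 = (0.53 - 1.00045) / (-0.36) = 1.3068,   |z_2| = 1.3068.
Moduli of all roots: 4.0000, 4.2512, 1.3068.
All moduli strictly greater than 1? Yes.
Verdict: Invertible.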